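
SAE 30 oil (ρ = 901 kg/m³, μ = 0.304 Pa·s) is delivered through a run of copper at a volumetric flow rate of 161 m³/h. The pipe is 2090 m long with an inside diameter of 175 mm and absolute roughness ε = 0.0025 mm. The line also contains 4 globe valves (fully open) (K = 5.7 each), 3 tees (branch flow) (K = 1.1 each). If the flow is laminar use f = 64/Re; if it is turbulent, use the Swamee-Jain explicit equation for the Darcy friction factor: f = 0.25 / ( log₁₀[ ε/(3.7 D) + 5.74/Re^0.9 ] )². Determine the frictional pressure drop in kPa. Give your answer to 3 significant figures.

ΔP ≈ 1280 kPa

Q = 161 m³/h = 161/3600 = 0.04472 m³/s.
Cross-sectional area A = πD²/4 = π(0.175)²/4 = 0.02405 m²; mean velocity V = Q/A = 0.04472/0.02405 = 1.859 m/s.
Reynolds number Re = ρVD/μ = 901 · 1.859 · 0.175 / 0.304 = 964.4.
Re < 2300 → laminar flow, so f = 64/Re = 64/964.4 = 0.06636 (the turbulent correlation is not needed).
Total minor-loss coefficient ΣK = 4·5.7 + 3·1.1 = 26.1.
ΔP = [f·L/D + ΣK]·(ρV²/2) = [0.06636·2090/0.175 + 26.1]·(901·1.859²/2) = [792.6 + 26.1]·1557 = 1.275e+06 Pa.
ΔP = 1.275e+06 Pa = 1280 kPa.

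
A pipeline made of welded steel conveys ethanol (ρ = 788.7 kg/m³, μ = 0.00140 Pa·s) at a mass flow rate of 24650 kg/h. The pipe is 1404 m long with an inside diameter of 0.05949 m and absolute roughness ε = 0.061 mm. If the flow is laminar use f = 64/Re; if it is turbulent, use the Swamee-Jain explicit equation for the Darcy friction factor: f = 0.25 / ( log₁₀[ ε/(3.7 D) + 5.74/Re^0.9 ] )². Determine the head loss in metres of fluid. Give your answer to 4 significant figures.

ṁ = 24650 kg/h = 24650/3600 = 6.847 kg/s.
A = πD²/4 = π(0.05949)²/4 = 0.00278 m²; mean velocity V = ṁ/(ρA) = 6.847/(788.7 · 0.00278) = 3.123 m/s.
Reynolds number Re = ρVD/μ = 788.7 · 3.123 · 0.05949 / 0.0014 = 1.047e+05.
Re > 4000 → turbulent. Relative roughness ε/D = 6.1e-05/0.05949 = 0.00103. Swamee-Jain: f = 0.25/(log₁₀[0.00103/3.7 + 5.74/1.047e+05^0.9])² = 0.25/(log₁₀[0.000277 + 0.000174])² = 0.25/(-3.346)² = 0.02234.
Darcy-Weisbach: ΔP = f(L/D)(ρV²/2) = 0.02234·(1404/0.05949)·(788.7·3.123²/2) = 0.02234·2.36e+04·3847 = 2.028e+06 Pa.
Head loss h_f = ΔP/(ρg) = 2.028e+06/(788.7·9.81) = 262.1 m.

h_f ≈ 262.1 m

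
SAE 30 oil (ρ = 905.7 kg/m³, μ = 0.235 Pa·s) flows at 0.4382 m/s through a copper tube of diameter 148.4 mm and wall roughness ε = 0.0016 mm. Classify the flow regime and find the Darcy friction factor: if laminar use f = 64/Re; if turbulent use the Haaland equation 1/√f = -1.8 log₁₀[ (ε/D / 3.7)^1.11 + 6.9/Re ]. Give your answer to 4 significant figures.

Re = ρVD/μ = 905.7·0.4382·0.1484/0.235 = 250.6.
Re < 2300 → laminar, so f = 64/Re = 0.2554 (roughness is irrelevant in laminar flow).

f ≈ 0.2554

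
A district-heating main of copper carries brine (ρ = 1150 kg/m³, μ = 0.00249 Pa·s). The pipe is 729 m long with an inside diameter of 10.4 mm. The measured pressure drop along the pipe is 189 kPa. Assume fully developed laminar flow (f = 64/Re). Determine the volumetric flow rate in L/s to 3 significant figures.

Q ≈ 0.0299 L/s

For laminar flow, f = 64/Re with Re = ρVD/μ, so Darcy-Weisbach reduces to ΔP = 32μLV/D². Solving for V: V = ΔP·D²/(32μL) = 1.89e+05·(0.0104)²/(32·0.00249·729) = 0.3519 m/s.
Check: Re = ρVD/μ = 1150·0.3519·0.0104/0.00249 = 1690 < 2300, so the laminar assumption holds.
Q = V·A = 0.3519·(π/4·0.0104²) = 2.99e-05 m³/s = 0.0299 L/s.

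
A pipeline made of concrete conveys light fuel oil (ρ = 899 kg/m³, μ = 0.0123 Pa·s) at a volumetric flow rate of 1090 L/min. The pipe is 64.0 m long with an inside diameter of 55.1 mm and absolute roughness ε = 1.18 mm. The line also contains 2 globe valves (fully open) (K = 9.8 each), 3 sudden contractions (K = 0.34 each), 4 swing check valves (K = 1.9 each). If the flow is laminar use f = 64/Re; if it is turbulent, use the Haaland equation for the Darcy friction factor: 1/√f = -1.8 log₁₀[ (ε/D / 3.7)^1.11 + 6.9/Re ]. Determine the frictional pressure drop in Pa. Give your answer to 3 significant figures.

Q = 1090 L/min = 1090/60000 = 0.01817 m³/s.
Cross-sectional area A = πD²/4 = π(0.0551)²/4 = 0.002384 m²; mean velocity V = Q/A = 0.01817/0.002384 = 7.619 m/s.
Reynolds number Re = ρVD/μ = 899 · 7.619 · 0.0551 / 0.0123 = 3.068e+04.
Re > 4000 → turbulent. Relative roughness ε/D = 0.00118/0.0551 = 0.0214. Haaland: 1/√f = -1.8 log₁₀[(0.0214/3.7)^1.11 + 6.9/3.068e+04] = -1.8 log₁₀[0.00328 + 0.000225] = 4.419, so f = 0.05122.
Total minor-loss coefficient ΣK = 2·9.8 + 3·0.34 + 4·1.9 = 28.2.
ΔP = [f·L/D + ΣK]·(ρV²/2) = [0.05122·64/0.0551 + 28.2]·(899·7.619²/2) = [59.49 + 28.2]·2.609e+04 = 2.288e+06 Pa.

ΔP ≈ 2.29×10^6 Pa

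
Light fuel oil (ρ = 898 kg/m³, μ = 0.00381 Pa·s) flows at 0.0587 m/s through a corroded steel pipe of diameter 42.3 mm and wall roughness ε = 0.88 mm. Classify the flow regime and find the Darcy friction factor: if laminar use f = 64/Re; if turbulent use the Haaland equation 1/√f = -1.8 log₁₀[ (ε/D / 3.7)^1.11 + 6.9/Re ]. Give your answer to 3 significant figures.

Re = ρVD/μ = 898·0.0587·0.0423/0.00381 = 585.2.
Re < 2300 → laminar, so f = 64/Re = 0.1094 (roughness is irrelevant in laminar flow).

f ≈ 0.109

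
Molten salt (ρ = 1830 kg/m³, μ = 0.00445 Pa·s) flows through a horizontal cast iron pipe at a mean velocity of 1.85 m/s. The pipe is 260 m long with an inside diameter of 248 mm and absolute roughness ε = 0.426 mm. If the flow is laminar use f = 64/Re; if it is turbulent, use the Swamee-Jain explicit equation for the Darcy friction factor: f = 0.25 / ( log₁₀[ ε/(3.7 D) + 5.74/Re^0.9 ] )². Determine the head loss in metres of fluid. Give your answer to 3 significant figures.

Reynolds number Re = ρVD/μ = 1830 · 1.85 · 0.248 / 0.00445 = 1.887e+05.
Re > 4000 → turbulent. Relative roughness ε/D = 0.000426/0.248 = 0.00172. Swamee-Jain: f = 0.25/(log₁₀[0.00172/3.7 + 5.74/1.887e+05^0.9])² = 0.25/(log₁₀[0.000464 + 0.000103])² = 0.25/(-3.247)² = 0.02372.
Darcy-Weisbach: ΔP = f(L/D)(ρV²/2) = 0.02372·(260/0.248)·(1830·1.85²/2) = 0.02372·1048·3132 = 7.787e+04 Pa.
Head loss h_f = ΔP/(ρg) = 7.787e+04/(1830·9.81) = 4.34 m.

h_f ≈ 4.34 m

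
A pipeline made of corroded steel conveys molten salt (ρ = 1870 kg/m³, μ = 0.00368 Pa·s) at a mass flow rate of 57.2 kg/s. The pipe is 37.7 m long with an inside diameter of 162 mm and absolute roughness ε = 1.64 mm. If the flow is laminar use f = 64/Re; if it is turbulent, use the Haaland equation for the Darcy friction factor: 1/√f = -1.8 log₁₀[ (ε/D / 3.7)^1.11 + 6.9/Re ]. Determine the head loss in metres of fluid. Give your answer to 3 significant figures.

A = πD²/4 = π(0.162)²/4 = 0.02061 m²; mean velocity V = ṁ/(ρA) = 57.2/(1870 · 0.02061) = 1.484 m/s.
Reynolds number Re = ρVD/μ = 1870 · 1.484 · 0.162 / 0.00368 = 1.222e+05.
Re > 4000 → turbulent. Relative roughness ε/D = 0.00164/0.162 = 0.0101. Haaland: 1/√f = -1.8 log₁₀[(0.0101/3.7)^1.11 + 6.9/1.222e+05] = -1.8 log₁₀[0.00143 + 5.65e-05] = 5.09, so f = 0.03859.
Darcy-Weisbach: ΔP = f(L/D)(ρV²/2) = 0.03859·(37.7/0.162)·(1870·1.484²/2) = 0.03859·232.7·2059 = 1.849e+04 Pa.
Head loss h_f = ΔP/(ρg) = 1.849e+04/(1870·9.81) = 1.01 m.

h_f ≈ 1.01 m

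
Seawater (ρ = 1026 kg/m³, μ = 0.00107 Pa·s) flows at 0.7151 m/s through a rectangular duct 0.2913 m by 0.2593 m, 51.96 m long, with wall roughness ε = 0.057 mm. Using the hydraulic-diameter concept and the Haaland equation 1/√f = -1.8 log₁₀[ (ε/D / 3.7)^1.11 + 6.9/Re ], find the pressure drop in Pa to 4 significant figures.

ΔP ≈ 847.6 Pa

Hydraulic diameter D_h = 4A/P = 4·(0.2913·0.2593)/(2·(0.2913+0.2593)) = 0.3021/1.101 = 0.2744 m.
Re = ρVD_h/μ = 1026·0.7151·0.2744/0.00107 = 1.881e+05.
ε/D_h = 5.7e-05/0.2744 = 0.000208; Haaland gives 1/√f = -1.8 log₁₀[1.91e-05+3.67e-05] = 7.656, so f = 0.01706.
ΔP = f(L/D_h)(ρV²/2) = 0.01706·51.96/0.2744·262.3 = 847.6 Pa.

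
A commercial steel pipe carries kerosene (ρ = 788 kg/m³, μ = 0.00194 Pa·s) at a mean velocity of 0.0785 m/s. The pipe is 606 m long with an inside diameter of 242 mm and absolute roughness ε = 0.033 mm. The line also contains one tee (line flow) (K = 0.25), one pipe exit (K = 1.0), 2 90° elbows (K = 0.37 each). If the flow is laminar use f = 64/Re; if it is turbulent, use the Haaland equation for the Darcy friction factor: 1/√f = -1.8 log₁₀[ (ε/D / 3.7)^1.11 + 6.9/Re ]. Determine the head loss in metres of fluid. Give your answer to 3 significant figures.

Reynolds number Re = ρVD/μ = 788 · 0.0785 · 0.242 / 0.00194 = 7716.
Re > 4000 → turbulent. Relative roughness ε/D = 3.3e-05/0.242 = 0.000136. Haaland: 1/√f = -1.8 log₁₀[(0.000136/3.7)^1.11 + 6.9/7716] = -1.8 log₁₀[1.2e-05 + 0.000894] = 5.477, so f = 0.03334.
Total minor-loss coefficient ΣK = 1·0.25 + 1·1 + 2·0.37 = 1.99.
ΔP = [f·L/D + ΣK]·(ρV²/2) = [0.03334·606/0.242 + 1.99]·(788·0.0785²/2) = [83.48 + 1.99]·2.428 = 207.5 Pa.
Head loss h_f = ΔP/(ρg) = 207.5/(788·9.81) = 0.0268 m.

h_f ≈ 0.0268 m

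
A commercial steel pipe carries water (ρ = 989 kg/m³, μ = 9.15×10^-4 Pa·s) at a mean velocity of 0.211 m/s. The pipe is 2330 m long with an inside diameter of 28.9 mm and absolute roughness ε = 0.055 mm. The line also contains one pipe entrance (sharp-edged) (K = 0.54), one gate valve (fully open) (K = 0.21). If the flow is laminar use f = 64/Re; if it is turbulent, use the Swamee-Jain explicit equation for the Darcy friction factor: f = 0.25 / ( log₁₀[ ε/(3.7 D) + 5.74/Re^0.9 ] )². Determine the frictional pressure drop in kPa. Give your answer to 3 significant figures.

Reynolds number Re = ρVD/μ = 989 · 0.211 · 0.0289 / 0.000915 = 6591.
Re > 4000 → turbulent. Relative roughness ε/D = 5.5e-05/0.0289 = 0.0019. Swamee-Jain: f = 0.25/(log₁₀[0.0019/3.7 + 5.74/6591^0.9])² = 0.25/(log₁₀[0.000514 + 0.0021])² = 0.25/(-2.583)² = 0.03747.
Total minor-loss coefficient ΣK = 1·0.54 + 1·0.21 = 0.75.
ΔP = [f·L/D + ΣK]·(ρV²/2) = [0.03747·2330/0.0289 + 0.75]·(989·0.211²/2) = [3021 + 0.75]·22.02 = 6.653e+04 Pa.
ΔP = 6.653e+04 Pa = 66.5 kPa.

ΔP ≈ 66.5 kPa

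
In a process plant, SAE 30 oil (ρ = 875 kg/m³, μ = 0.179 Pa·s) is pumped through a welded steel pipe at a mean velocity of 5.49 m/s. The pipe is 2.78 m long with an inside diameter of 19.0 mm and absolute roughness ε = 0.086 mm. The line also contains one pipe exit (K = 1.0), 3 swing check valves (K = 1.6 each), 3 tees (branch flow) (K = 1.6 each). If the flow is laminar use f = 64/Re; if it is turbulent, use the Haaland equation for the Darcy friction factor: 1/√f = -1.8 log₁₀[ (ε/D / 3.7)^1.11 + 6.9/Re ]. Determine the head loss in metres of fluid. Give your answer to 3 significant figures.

h_f ≈ 44.5 m

Reynolds number Re = ρVD/μ = 875 · 5.49 · 0.019 / 0.179 = 509.9.
Re < 2300 → laminar flow, so f = 64/Re = 64/509.9 = 0.1255 (the turbulent correlation is not needed).
Total minor-loss coefficient ΣK = 1·1 + 3·1.6 + 3·1.6 = 10.6.
ΔP = [f·L/D + ΣK]·(ρV²/2) = [0.1255·2.78/0.019 + 10.6]·(875·5.49²/2) = [18.36 + 10.6]·1.319e+04 = 3.819e+05 Pa.
Head loss h_f = ΔP/(ρg) = 3.819e+05/(875·9.81) = 44.5 m.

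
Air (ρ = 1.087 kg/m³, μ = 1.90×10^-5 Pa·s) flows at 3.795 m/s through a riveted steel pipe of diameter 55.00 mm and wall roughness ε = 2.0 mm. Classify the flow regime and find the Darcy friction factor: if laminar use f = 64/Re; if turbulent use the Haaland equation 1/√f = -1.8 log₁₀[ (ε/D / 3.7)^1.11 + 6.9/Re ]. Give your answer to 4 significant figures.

Re = ρVD/μ = 1.087·3.795·0.055/1.9e-05 = 1.194e+04.
Re > 4000 → turbulent. ε/D = 0.002/0.055 = 0.0364; Haaland: 1/√f = -1.8 log₁₀[0.00591 + 0.000578] = 3.938, so f = 0.06448.

f ≈ 0.06448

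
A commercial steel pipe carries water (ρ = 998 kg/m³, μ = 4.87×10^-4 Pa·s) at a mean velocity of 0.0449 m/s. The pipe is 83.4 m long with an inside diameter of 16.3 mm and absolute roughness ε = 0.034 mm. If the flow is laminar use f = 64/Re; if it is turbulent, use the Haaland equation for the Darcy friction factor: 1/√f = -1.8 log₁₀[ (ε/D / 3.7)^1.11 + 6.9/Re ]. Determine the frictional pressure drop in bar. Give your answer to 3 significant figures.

Reynolds number Re = ρVD/μ = 998 · 0.0449 · 0.0163 / 0.000487 = 1500.
Re < 2300 → laminar flow, so f = 64/Re = 64/1500 = 0.04267 (the turbulent correlation is not needed).
Darcy-Weisbach: ΔP = f(L/D)(ρV²/2) = 0.04267·(83.4/0.0163)·(998·0.0449²/2) = 0.04267·5117·1.006 = 219.6 Pa.
ΔP = 219.6 Pa = 0.00220 bar.

ΔP ≈ 0.00220 bar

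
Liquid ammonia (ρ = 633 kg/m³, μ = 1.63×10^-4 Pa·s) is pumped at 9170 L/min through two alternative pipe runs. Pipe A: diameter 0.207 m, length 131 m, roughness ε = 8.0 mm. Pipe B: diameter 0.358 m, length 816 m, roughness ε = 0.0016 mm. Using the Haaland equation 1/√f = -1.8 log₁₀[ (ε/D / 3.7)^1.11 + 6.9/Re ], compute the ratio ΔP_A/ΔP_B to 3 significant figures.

ΔP_A/ΔP_B ≈ 15.3

Pipe A: V = Q/A = 0.1528/0.03365 = 4.541 m/s; Re = 3.651e+06; ε/D = 0.0386; Haaland → f = 0.06383; ΔP_A = f(L/D)(ρV²/2) = 2.637e+05 Pa.
Pipe B: V = Q/A = 0.1528/0.1007 = 1.518 m/s; Re = 2.111e+06; ε/D = 4.47e-06; Haaland → f = 0.01039; ΔP_B = f(L/D)(ρV²/2) = 1.727e+04 Pa.
ΔP_A/ΔP_B = 2.637e+05/1.727e+04 = 15.3.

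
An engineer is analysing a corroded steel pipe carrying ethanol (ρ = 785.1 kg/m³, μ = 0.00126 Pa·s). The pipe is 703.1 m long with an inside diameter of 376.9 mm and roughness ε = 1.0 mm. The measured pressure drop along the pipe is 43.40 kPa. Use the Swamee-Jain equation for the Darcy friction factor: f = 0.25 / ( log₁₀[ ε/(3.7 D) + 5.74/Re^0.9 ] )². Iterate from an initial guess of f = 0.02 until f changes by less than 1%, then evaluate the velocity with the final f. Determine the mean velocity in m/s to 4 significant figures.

Rearranging Darcy-Weisbach: V = √(2·ΔP·D/(f·L·ρ)). With ε/D = 0.001/0.3769 = 0.00265, iterate starting from f = 0.02:
  f = 0.02 → V = √(2·4.34e+04·0.3769/(0.02·703.1·785.1)) = 1.721 m/s; Re = ρVD/μ = 4.043e+05; f → 0.02578
  f = 0.02578 → V = 1.516 m/s; Re = 3.561e+05; f → 0.02584
Converged (Δf/f < 1%). With the final f = 0.02584: V = √(2·4.34e+04·0.3769/(0.02584·703.1·785.1)) = 1.515 m/s.

V ≈ 1.515 m/s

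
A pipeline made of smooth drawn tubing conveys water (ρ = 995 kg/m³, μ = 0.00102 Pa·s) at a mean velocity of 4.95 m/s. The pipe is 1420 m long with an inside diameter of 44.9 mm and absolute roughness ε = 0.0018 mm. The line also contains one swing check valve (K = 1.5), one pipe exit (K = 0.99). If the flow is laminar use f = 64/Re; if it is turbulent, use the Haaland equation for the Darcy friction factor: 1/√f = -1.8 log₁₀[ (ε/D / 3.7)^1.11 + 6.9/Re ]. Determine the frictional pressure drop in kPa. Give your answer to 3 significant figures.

ΔP ≈ 6020 kPa

Reynolds number Re = ρVD/μ = 995 · 4.95 · 0.0449 / 0.00102 = 2.168e+05.
Re > 4000 → turbulent. Relative roughness ε/D = 1.8e-06/0.0449 = 4.01e-05. Haaland: 1/√f = -1.8 log₁₀[(4.01e-05/3.7)^1.11 + 6.9/2.168e+05] = -1.8 log₁₀[3.08e-06 + 3.18e-05] = 8.023, so f = 0.01554.
Total minor-loss coefficient ΣK = 1·1.5 + 1·0.99 = 2.49.
ΔP = [f·L/D + ΣK]·(ρV²/2) = [0.01554·1420/0.0449 + 2.49]·(995·4.95²/2) = [491.4 + 2.49]·1.219e+04 = 6.02e+06 Pa.
ΔP = 6.02e+06 Pa = 6020 kPa.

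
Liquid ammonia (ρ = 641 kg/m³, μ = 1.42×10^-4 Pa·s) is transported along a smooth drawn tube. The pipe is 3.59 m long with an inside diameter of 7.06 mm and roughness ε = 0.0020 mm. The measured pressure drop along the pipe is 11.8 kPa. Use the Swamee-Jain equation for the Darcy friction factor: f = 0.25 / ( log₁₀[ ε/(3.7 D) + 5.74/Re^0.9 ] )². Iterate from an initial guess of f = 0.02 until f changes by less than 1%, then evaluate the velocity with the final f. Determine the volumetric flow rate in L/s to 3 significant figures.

Rearranging Darcy-Weisbach: V = √(2·ΔP·D/(f·L·ρ)). With ε/D = 2e-06/0.00706 = 0.000283, iterate starting from f = 0.02:
  f = 0.02 → V = √(2·1.18e+04·0.00706/(0.02·3.59·641)) = 1.903 m/s; Re = ρVD/μ = 6.064e+04; f → 0.0211
  f = 0.0211 → V = 1.852 m/s; Re = 5.904e+04; f → 0.0212
Converged (Δf/f < 1%). With the final f = 0.0212: V = √(2·1.18e+04·0.00706/(0.0212·3.59·641)) = 1.848 m/s.
Q = V·A = 1.848·(π/4·0.00706²) = 7.234e-05 m³/s = 0.0723 L/s.

Q ≈ 0.0723 L/s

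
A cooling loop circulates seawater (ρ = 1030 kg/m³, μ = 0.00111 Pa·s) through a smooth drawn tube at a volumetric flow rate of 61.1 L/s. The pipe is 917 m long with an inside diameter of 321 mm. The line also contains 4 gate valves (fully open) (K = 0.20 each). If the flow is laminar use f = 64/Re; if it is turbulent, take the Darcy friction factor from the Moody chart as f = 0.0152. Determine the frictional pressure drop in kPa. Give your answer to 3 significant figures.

Q = 61.1 L/s = 61.1/1000 = 0.0611 m³/s.
Cross-sectional area A = πD²/4 = π(0.321)²/4 = 0.08093 m²; mean velocity V = Q/A = 0.0611/0.08093 = 0.755 m/s.
Reynolds number Re = ρVD/μ = 1030 · 0.755 · 0.321 / 0.00111 = 2.249e+05.
Re > 4000 → turbulent; use the Moody-chart value f = 0.0152.
Total minor-loss coefficient ΣK = 4·0.2 = 0.8.
ΔP = [f·L/D + ΣK]·(ρV²/2) = [0.0152·917/0.321 + 0.8]·(1030·0.755²/2) = [43.42 + 0.8]·293.6 = 1.298e+04 Pa.
ΔP = 1.298e+04 Pa = 13.0 kPa.

ΔP ≈ 13.0 kPa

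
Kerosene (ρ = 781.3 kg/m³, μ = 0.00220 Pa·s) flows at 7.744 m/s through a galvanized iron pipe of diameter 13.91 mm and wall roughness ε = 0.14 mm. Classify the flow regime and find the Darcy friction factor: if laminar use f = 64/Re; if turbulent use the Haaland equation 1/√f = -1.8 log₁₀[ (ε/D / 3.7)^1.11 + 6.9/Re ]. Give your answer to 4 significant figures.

f ≈ 0.03949

Re = ρVD/μ = 781.3·7.744·0.01391/0.0022 = 3.825e+04.
Re > 4000 → turbulent. ε/D = 0.00014/0.01391 = 0.0101; Haaland: 1/√f = -1.8 log₁₀[0.00142 + 0.00018] = 5.032, so f = 0.03949.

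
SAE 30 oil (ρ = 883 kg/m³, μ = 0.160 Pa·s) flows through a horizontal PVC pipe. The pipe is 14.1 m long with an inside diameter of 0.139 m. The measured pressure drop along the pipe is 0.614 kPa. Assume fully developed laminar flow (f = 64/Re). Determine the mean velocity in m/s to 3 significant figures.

For laminar flow, f = 64/Re with Re = ρVD/μ, so Darcy-Weisbach reduces to ΔP = 32μLV/D². Solving for V: V = ΔP·D²/(32μL) = 614·(0.139)²/(32·0.16·14.1) = 0.1643 m/s.
Check: Re = ρVD/μ = 883·0.1643·0.139/0.16 = 126.1 < 2300, so the laminar assumption holds.

V ≈ 0.164 m/s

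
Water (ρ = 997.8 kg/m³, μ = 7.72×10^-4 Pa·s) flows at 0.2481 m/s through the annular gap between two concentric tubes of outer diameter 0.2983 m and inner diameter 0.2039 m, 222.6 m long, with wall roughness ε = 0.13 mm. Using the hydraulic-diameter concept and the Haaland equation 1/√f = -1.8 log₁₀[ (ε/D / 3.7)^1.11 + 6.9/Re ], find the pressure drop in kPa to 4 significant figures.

ΔP ≈ 1.916 kPa

Hydraulic diameter D_h = 4A/P = D_o - D_i = 0.2983 - 0.2039 = 0.0944 m.
Re = ρVD_h/μ = 997.8·0.2481·0.0944/0.000772 = 3.027e+04.
ε/D_h = 0.00013/0.0944 = 0.00138; Haaland gives 1/√f = -1.8 log₁₀[0.000156+0.000228] = 6.148, so f = 0.02646.
ΔP = f(L/D_h)(ρV²/2) = 0.02646·222.6/0.0944·30.71 = 1916 Pa.
ΔP = 1.916 kPa.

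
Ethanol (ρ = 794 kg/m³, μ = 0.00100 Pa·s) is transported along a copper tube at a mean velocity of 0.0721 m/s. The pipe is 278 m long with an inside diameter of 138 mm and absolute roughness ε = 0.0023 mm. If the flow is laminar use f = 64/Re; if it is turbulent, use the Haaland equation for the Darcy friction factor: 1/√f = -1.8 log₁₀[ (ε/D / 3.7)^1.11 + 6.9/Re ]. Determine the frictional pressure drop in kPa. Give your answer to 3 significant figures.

Reynolds number Re = ρVD/μ = 794 · 0.0721 · 0.138 / 0.001 = 7900.
Re > 4000 → turbulent. Relative roughness ε/D = 2.3e-06/0.138 = 1.67e-05. Haaland: 1/√f = -1.8 log₁₀[(1.67e-05/3.7)^1.11 + 6.9/7900] = -1.8 log₁₀[1.16e-06 + 0.000873] = 5.505, so f = 0.033.
Darcy-Weisbach: ΔP = f(L/D)(ρV²/2) = 0.033·(278/0.138)·(794·0.0721²/2) = 0.033·2014·2.064 = 137.2 Pa.
ΔP = 137.2 Pa = 0.137 kPa.

ΔP ≈ 0.137 kPa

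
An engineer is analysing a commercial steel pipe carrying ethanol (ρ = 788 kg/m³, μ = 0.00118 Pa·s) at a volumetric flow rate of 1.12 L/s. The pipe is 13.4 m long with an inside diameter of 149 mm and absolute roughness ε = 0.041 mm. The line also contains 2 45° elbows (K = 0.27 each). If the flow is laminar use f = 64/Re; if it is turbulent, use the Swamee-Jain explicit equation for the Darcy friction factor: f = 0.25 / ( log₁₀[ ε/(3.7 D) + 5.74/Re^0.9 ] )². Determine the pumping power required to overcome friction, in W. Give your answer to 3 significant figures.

P ≈ 0.00681 W

Q = 1.12 L/s = 1.12/1000 = 0.00112 m³/s.
Cross-sectional area A = πD²/4 = π(0.149)²/4 = 0.01744 m²; mean velocity V = Q/A = 0.00112/0.01744 = 0.06423 m/s.
Reynolds number Re = ρVD/μ = 788 · 0.06423 · 0.149 / 0.00118 = 6391.
Re > 4000 → turbulent. Relative roughness ε/D = 4.1e-05/0.149 = 0.000275. Swamee-Jain: f = 0.25/(log₁₀[0.000275/3.7 + 5.74/6391^0.9])² = 0.25/(log₁₀[7.44e-05 + 0.00216])² = 0.25/(-2.651)² = 0.03556.
Total minor-loss coefficient ΣK = 2·0.27 = 0.54.
ΔP = [f·L/D + ΣK]·(ρV²/2) = [0.03556·13.4/0.149 + 0.54]·(788·0.06423²/2) = [3.198 + 0.54]·1.626 = 6.077 Pa.
Pumping power P = QΔP = 0.00112·6.077 = 0.006806 W = 0.00681 W.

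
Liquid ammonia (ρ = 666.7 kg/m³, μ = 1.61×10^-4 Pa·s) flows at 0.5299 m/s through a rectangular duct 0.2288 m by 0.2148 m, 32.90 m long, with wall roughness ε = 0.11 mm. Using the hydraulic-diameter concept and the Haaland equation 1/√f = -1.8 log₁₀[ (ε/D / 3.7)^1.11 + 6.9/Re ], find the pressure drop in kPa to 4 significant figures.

Hydraulic diameter D_h = 4A/P = 4·(0.2288·0.2148)/(2·(0.2288+0.2148)) = 0.1966/0.8872 = 0.2216 m.
Re = ρVD_h/μ = 666.7·0.5299·0.2216/0.000161 = 4.862e+05.
ε/D_h = 0.00011/0.2216 = 0.000496; Haaland gives 1/√f = -1.8 log₁₀[5.03e-05+1.42e-05] = 7.543, so f = 0.01758.
ΔP = f(L/D_h)(ρV²/2) = 0.01758·32.9/0.2216·93.6 = 244.3 Pa.
ΔP = 0.2443 kPa.

ΔP ≈ 0.2443 kPa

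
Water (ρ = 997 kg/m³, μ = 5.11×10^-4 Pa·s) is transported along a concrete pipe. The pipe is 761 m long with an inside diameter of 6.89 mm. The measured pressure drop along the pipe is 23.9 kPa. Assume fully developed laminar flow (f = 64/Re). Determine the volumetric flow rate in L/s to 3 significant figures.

Q ≈ 0.00340 L/s

For laminar flow, f = 64/Re with Re = ρVD/μ, so Darcy-Weisbach reduces to ΔP = 32μLV/D². Solving for V: V = ΔP·D²/(32μL) = 2.39e+04·(0.00689)²/(32·0.000511·761) = 0.09118 m/s.
Check: Re = ρVD/μ = 997·0.09118·0.00689/0.000511 = 1226 < 2300, so the laminar assumption holds.
Q = V·A = 0.09118·(π/4·0.00689²) = 3.399e-06 m³/s = 0.00340 L/s.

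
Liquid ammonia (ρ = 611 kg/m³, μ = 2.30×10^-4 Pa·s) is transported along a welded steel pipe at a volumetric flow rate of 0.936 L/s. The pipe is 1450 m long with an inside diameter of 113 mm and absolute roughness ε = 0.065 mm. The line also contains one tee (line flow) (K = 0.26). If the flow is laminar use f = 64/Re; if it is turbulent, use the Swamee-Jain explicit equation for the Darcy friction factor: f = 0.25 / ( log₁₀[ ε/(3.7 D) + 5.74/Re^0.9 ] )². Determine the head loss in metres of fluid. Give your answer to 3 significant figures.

h_f ≈ 0.145 m

Q = 0.936 L/s = 0.936/1000 = 0.000936 m³/s.
Cross-sectional area A = πD²/4 = π(0.113)²/4 = 0.01003 m²; mean velocity V = Q/A = 0.000936/0.01003 = 0.09333 m/s.
Reynolds number Re = ρVD/μ = 611 · 0.09333 · 0.113 / 0.00023 = 2.802e+04.
Re > 4000 → turbulent. Relative roughness ε/D = 6.5e-05/0.113 = 0.000575. Swamee-Jain: f = 0.25/(log₁₀[0.000575/3.7 + 5.74/2.802e+04^0.9])² = 0.25/(log₁₀[0.000155 + 0.00057])² = 0.25/(-3.139)² = 0.02537.
Total minor-loss coefficient ΣK = 1·0.26 = 0.26.
ΔP = [f·L/D + ΣK]·(ρV²/2) = [0.02537·1450/0.113 + 0.26]·(611·0.09333²/2) = [325.6 + 0.26]·2.661 = 867 Pa.
Head loss h_f = ΔP/(ρg) = 867/(611·9.81) = 0.145 m.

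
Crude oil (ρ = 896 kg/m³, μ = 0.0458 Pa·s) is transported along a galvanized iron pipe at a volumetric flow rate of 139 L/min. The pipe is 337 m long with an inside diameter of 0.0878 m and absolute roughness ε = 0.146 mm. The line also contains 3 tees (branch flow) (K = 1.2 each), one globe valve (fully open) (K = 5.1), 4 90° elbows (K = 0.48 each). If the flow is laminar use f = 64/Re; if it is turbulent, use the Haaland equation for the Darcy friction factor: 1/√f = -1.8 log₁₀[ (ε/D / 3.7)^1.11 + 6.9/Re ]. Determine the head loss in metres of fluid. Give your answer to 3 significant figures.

Q = 139 L/min = 139/60000 = 0.002317 m³/s.
Cross-sectional area A = πD²/4 = π(0.0878)²/4 = 0.006055 m²; mean velocity V = Q/A = 0.002317/0.006055 = 0.3826 m/s.
Reynolds number Re = ρVD/μ = 896 · 0.3826 · 0.0878 / 0.0458 = 657.2.
Re < 2300 → laminar flow, so f = 64/Re = 64/657.2 = 0.09738 (the turbulent correlation is not needed).
Total minor-loss coefficient ΣK = 3·1.2 + 1·5.1 + 4·0.48 = 10.6.
ΔP = [f·L/D + ΣK]·(ρV²/2) = [0.09738·337/0.0878 + 10.6]·(896·0.3826²/2) = [373.8 + 10.6]·65.59 = 2.521e+04 Pa.
Head loss h_f = ΔP/(ρg) = 2.521e+04/(896·9.81) = 2.87 m.

h_f ≈ 2.87 m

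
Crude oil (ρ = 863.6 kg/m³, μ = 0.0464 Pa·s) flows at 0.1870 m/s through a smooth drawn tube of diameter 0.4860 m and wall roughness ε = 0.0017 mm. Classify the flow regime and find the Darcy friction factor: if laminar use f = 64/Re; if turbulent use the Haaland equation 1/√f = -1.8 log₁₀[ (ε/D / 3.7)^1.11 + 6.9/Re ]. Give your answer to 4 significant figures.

f ≈ 0.03784

Re = ρVD/μ = 863.6·0.187·0.486/0.0464 = 1692.
Re < 2300 → laminar, so f = 64/Re = 0.03784 (roughness is irrelevant in laminar flow).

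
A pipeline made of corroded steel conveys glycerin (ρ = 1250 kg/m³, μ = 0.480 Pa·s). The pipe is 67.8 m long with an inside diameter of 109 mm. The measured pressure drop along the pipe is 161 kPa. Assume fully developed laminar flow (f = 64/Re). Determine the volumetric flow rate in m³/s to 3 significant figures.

For laminar flow, f = 64/Re with Re = ρVD/μ, so Darcy-Weisbach reduces to ΔP = 32μLV/D². Solving for V: V = ΔP·D²/(32μL) = 1.61e+05·(0.109)²/(32·0.48·67.8) = 1.837 m/s.
Check: Re = ρVD/μ = 1250·1.837·0.109/0.48 = 521.4 < 2300, so the laminar assumption holds.
Q = V·A = 1.837·(π/4·0.109²) = 0.01714 m³/s = 0.0171 m³/s.

Q ≈ 0.0171 m³/s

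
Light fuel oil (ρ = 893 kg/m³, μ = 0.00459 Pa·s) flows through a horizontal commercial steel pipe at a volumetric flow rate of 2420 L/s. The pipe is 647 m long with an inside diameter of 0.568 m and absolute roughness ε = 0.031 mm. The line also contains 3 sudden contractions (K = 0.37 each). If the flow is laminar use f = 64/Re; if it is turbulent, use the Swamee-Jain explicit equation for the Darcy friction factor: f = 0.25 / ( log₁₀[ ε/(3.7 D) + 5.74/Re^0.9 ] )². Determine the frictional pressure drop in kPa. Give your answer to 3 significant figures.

ΔP ≈ 634 kPa

Q = 2420 L/s = 2420/1000 = 2.42 m³/s.
Cross-sectional area A = πD²/4 = π(0.568)²/4 = 0.2534 m²; mean velocity V = Q/A = 2.42/0.2534 = 9.551 m/s.
Reynolds number Re = ρVD/μ = 893 · 9.551 · 0.568 / 0.00459 = 1.055e+06.
Re > 4000 → turbulent. Relative roughness ε/D = 3.1e-05/0.568 = 5.46e-05. Swamee-Jain: f = 0.25/(log₁₀[5.46e-05/3.7 + 5.74/1.055e+06^0.9])² = 0.25/(log₁₀[1.48e-05 + 2.18e-05])² = 0.25/(-4.437)² = 0.0127.
Total minor-loss coefficient ΣK = 3·0.37 = 1.11.
ΔP = [f·L/D + ΣK]·(ρV²/2) = [0.0127·647/0.568 + 1.11]·(893·9.551²/2) = [14.46 + 1.11]·4.073e+04 = 6.342e+05 Pa.
ΔP = 6.342e+05 Pa = 634 kPa.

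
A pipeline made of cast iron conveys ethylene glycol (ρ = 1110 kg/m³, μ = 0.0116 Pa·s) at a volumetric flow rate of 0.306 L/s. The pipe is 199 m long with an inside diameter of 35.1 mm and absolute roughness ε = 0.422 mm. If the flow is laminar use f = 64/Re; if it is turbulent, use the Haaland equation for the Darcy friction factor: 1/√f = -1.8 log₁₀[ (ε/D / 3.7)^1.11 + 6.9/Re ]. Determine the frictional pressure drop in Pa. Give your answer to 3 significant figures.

ΔP ≈ 19000 Pa

Q = 0.306 L/s = 0.306/1000 = 0.000306 m³/s.
Cross-sectional area A = πD²/4 = π(0.0351)²/4 = 0.0009676 m²; mean velocity V = Q/A = 0.000306/0.0009676 = 0.3162 m/s.
Reynolds number Re = ρVD/μ = 1110 · 0.3162 · 0.0351 / 0.0116 = 1062.
Re < 2300 → laminar flow, so f = 64/Re = 64/1062 = 0.06025 (the turbulent correlation is not needed).
Darcy-Weisbach: ΔP = f(L/D)(ρV²/2) = 0.06025·(199/0.0351)·(1110·0.3162²/2) = 0.06025·5670·55.5 = 1.896e+04 Pa.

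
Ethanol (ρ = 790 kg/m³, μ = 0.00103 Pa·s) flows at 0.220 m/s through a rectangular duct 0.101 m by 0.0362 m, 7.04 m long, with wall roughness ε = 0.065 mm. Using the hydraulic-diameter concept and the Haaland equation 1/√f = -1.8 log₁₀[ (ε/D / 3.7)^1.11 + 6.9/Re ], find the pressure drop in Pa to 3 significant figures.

ΔP ≈ 84.1 Pa

Hydraulic diameter D_h = 4A/P = 4·(0.101·0.0362)/(2·(0.101+0.0362)) = 0.01462/0.2744 = 0.0533 m.
Re = ρVD_h/μ = 790·0.22·0.0533/0.00103 = 8993.
ε/D_h = 6.5e-05/0.0533 = 0.00122; Haaland gives 1/√f = -1.8 log₁₀[0.000136+0.000767] = 5.479, so f = 0.03331.
ΔP = f(L/D_h)(ρV²/2) = 0.03331·7.04/0.0533·19.12 = 84.12 Pa.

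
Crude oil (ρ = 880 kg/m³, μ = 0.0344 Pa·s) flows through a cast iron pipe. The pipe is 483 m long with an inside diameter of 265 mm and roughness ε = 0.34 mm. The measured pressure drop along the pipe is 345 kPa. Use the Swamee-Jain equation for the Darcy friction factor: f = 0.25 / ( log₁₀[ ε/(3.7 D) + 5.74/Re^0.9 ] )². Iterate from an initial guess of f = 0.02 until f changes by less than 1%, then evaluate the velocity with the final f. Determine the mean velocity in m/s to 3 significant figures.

Rearranging Darcy-Weisbach: V = √(2·ΔP·D/(f·L·ρ)). With ε/D = 0.00034/0.265 = 0.00128, iterate starting from f = 0.02:
  f = 0.02 → V = √(2·3.45e+05·0.265/(0.02·483·880)) = 4.638 m/s; Re = ρVD/μ = 3.144e+04; f → 0.02661
  f = 0.02661 → V = 4.021 m/s; Re = 2.726e+04; f → 0.02722
  f = 0.02722 → V = 3.976 m/s; Re = 2.695e+04; f → 0.02727
Converged (Δf/f < 1%). With the final f = 0.02727: V = √(2·3.45e+05·0.265/(0.02727·483·880)) = 3.972 m/s.

V ≈ 3.97 m/s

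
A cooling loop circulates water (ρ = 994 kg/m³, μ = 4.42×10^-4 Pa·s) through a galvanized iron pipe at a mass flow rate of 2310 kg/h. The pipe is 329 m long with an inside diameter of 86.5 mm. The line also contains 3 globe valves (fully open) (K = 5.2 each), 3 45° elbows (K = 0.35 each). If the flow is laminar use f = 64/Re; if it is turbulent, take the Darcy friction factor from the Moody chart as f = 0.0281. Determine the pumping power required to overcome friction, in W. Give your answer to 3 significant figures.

ṁ = 2310 kg/h = 2310/3600 = 0.6417 kg/s.
A = πD²/4 = π(0.0865)²/4 = 0.005877 m²; mean velocity V = ṁ/(ρA) = 0.6417/(994 · 0.005877) = 0.1099 m/s.
Reynolds number Re = ρVD/μ = 994 · 0.1099 · 0.0865 / 0.000442 = 2.137e+04.
Re > 4000 → turbulent; use the Moody-chart value f = 0.0281.
Total minor-loss coefficient ΣK = 3·5.2 + 3·0.35 = 16.7.
ΔP = [f·L/D + ΣK]·(ρV²/2) = [0.0281·329/0.0865 + 16.7]·(994·0.1099²/2) = [106.9 + 16.7]·5.997 = 740.8 Pa.
Q = ṁ/ρ = 0.6417/994 = 0.0006455 m³/s.
Pumping power P = QΔP = 0.0006455·740.8 = 0.4782 W = 0.478 W.

P ≈ 0.478 W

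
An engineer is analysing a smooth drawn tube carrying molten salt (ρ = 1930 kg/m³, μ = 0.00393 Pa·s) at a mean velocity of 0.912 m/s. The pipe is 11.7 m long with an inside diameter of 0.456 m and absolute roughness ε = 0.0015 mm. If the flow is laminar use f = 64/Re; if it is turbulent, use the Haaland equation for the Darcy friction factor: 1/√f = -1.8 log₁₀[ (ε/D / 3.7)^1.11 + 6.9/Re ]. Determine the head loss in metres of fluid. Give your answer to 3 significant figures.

h_f ≈ 0.0168 m

Reynolds number Re = ρVD/μ = 1930 · 0.912 · 0.456 / 0.00393 = 2.042e+05.
Re > 4000 → turbulent. Relative roughness ε/D = 1.5e-06/0.456 = 3.29e-06. Haaland: 1/√f = -1.8 log₁₀[(3.29e-06/3.7)^1.11 + 6.9/2.042e+05] = -1.8 log₁₀[1.92e-07 + 3.38e-05] = 8.044, so f = 0.01546.
Darcy-Weisbach: ΔP = f(L/D)(ρV²/2) = 0.01546·(11.7/0.456)·(1930·0.912²/2) = 0.01546·25.66·802.6 = 318.3 Pa.
Head loss h_f = ΔP/(ρg) = 318.3/(1930·9.81) = 0.0168 m.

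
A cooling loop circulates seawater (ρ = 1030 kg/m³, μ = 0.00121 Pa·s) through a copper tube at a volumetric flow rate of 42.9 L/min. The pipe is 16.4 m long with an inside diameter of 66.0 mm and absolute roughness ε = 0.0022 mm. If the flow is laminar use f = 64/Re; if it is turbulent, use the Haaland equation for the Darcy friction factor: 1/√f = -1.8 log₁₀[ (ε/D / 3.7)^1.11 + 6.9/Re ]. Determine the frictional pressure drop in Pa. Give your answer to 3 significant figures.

ΔP ≈ 165 Pa

Q = 42.9 L/min = 42.9/60000 = 0.000715 m³/s.
Cross-sectional area A = πD²/4 = π(0.066)²/4 = 0.003421 m²; mean velocity V = Q/A = 0.000715/0.003421 = 0.209 m/s.
Reynolds number Re = ρVD/μ = 1030 · 0.209 · 0.066 / 0.00121 = 1.174e+04.
Re > 4000 → turbulent. Relative roughness ε/D = 2.2e-06/0.066 = 3.33e-05. Haaland: 1/√f = -1.8 log₁₀[(3.33e-05/3.7)^1.11 + 6.9/1.174e+04] = -1.8 log₁₀[2.51e-06 + 0.000588] = 5.812, so f = 0.0296.
Darcy-Weisbach: ΔP = f(L/D)(ρV²/2) = 0.0296·(16.4/0.066)·(1030·0.209²/2) = 0.0296·248.5·22.49 = 165.5 Pa.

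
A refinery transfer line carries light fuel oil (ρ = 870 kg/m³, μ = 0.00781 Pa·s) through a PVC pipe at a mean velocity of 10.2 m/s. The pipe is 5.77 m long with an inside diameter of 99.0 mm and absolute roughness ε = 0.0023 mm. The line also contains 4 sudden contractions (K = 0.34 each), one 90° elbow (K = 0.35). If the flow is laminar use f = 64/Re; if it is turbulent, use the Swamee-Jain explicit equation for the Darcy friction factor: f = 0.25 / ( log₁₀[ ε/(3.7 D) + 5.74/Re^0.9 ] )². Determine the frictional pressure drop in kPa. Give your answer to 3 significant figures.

ΔP ≈ 124 kPa

Reynolds number Re = ρVD/μ = 870 · 10.2 · 0.099 / 0.00781 = 1.125e+05.
Re > 4000 → turbulent. Relative roughness ε/D = 2.3e-06/0.099 = 2.32e-05. Swamee-Jain: f = 0.25/(log₁₀[2.32e-05/3.7 + 5.74/1.125e+05^0.9])² = 0.25/(log₁₀[6.28e-06 + 0.000163])² = 0.25/(-3.771)² = 0.01758.
Total minor-loss coefficient ΣK = 4·0.34 + 1·0.35 = 1.71.
ΔP = [f·L/D + ΣK]·(ρV²/2) = [0.01758·5.77/0.099 + 1.71]·(870·10.2²/2) = [1.025 + 1.71]·4.526e+04 = 1.238e+05 Pa.
ΔP = 1.238e+05 Pa = 124 kPa.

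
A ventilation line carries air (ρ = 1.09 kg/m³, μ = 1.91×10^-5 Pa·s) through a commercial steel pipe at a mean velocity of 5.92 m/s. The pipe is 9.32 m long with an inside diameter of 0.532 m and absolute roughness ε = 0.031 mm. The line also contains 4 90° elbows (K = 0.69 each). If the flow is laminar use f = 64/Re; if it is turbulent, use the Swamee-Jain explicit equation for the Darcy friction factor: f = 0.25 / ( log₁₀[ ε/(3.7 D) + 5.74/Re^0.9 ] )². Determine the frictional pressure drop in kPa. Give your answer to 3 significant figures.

ΔP ≈ 0.0582 kPa

Reynolds number Re = ρVD/μ = 1.09 · 5.92 · 0.532 / 1.91e-05 = 1.797e+05.
Re > 4000 → turbulent. Relative roughness ε/D = 3.1e-05/0.532 = 5.83e-05. Swamee-Jain: f = 0.25/(log₁₀[5.83e-05/3.7 + 5.74/1.797e+05^0.9])² = 0.25/(log₁₀[1.57e-05 + 0.000107])² = 0.25/(-3.911)² = 0.01635.
Total minor-loss coefficient ΣK = 4·0.69 = 2.76.
ΔP = [f·L/D + ΣK]·(ρV²/2) = [0.01635·9.32/0.532 + 2.76]·(1.09·5.92²/2) = [0.2864 + 2.76]·19.1 = 58.19 Pa.
ΔP = 58.19 Pa = 0.0582 kPa.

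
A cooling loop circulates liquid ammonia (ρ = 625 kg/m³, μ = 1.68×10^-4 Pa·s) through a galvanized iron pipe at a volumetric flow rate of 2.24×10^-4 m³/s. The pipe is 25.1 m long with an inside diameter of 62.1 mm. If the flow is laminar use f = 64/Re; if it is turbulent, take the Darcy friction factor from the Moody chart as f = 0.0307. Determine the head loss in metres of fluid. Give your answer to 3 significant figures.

Cross-sectional area A = πD²/4 = π(0.0621)²/4 = 0.003029 m²; mean velocity V = Q/A = 0.000224/0.003029 = 0.07396 m/s.
Reynolds number Re = ρVD/μ = 625 · 0.07396 · 0.0621 / 0.000168 = 1.709e+04.
Re > 4000 → turbulent; use the Moody-chart value f = 0.0307.
Darcy-Weisbach: ΔP = f(L/D)(ρV²/2) = 0.0307·(25.1/0.0621)·(625·0.07396²/2) = 0.0307·404.2·1.709 = 21.21 Pa.
Head loss h_f = ΔP/(ρg) = 21.21/(625·9.81) = 0.00346 m.

h_f ≈ 0.00346 m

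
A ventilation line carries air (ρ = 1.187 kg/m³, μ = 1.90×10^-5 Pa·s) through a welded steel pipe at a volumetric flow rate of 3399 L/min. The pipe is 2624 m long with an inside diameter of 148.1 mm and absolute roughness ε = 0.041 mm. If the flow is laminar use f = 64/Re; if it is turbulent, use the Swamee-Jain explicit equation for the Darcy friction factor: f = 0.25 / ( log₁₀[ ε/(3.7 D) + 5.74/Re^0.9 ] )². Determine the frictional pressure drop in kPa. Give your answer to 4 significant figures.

ΔP ≈ 2.744 kPa

Q = 3399 L/min = 3399/60000 = 0.05665 m³/s.
Cross-sectional area A = πD²/4 = π(0.1481)²/4 = 0.01723 m²; mean velocity V = Q/A = 0.05665/0.01723 = 3.289 m/s.
Reynolds number Re = ρVD/μ = 1.187 · 3.289 · 0.1481 / 1.9e-05 = 3.043e+04.
Re > 4000 → turbulent. Relative roughness ε/D = 4.1e-05/0.1481 = 0.000277. Swamee-Jain: f = 0.25/(log₁₀[0.000277/3.7 + 5.74/3.043e+04^0.9])² = 0.25/(log₁₀[7.48e-05 + 0.00053])² = 0.25/(-3.219)² = 0.02413.
Darcy-Weisbach: ΔP = f(L/D)(ρV²/2) = 0.02413·(2624/0.1481)·(1.187·3.289²/2) = 0.02413·1.772e+04·6.418 = 2744 Pa.
ΔP = 2744 Pa = 2.744 kPa.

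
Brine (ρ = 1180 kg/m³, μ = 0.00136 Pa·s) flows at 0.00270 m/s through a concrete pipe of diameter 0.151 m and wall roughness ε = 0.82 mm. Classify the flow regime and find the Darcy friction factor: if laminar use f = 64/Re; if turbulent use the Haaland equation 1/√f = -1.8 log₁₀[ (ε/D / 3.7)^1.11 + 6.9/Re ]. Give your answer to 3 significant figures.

f ≈ 0.181

Re = ρVD/μ = 1180·0.0027·0.151/0.00136 = 353.7.
Re < 2300 → laminar, so f = 64/Re = 0.1809 (roughness is irrelevant in laminar flow).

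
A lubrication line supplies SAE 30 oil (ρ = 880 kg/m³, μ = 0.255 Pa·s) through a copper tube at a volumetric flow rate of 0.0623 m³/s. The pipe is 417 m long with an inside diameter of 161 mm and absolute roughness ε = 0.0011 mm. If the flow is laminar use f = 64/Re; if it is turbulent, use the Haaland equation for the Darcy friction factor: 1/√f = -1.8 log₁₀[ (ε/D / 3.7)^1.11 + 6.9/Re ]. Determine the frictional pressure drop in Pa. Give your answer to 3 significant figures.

Cross-sectional area A = πD²/4 = π(0.161)²/4 = 0.02036 m²; mean velocity V = Q/A = 0.0623/0.02036 = 3.06 m/s.
Reynolds number Re = ρVD/μ = 880 · 3.06 · 0.161 / 0.255 = 1700.
Re < 2300 → laminar flow, so f = 64/Re = 64/1700 = 0.03764 (the turbulent correlation is not needed).
Darcy-Weisbach: ΔP = f(L/D)(ρV²/2) = 0.03764·(417/0.161)·(880·3.06²/2) = 0.03764·2590·4120 = 4.017e+05 Pa.

ΔP ≈ 402000 Pa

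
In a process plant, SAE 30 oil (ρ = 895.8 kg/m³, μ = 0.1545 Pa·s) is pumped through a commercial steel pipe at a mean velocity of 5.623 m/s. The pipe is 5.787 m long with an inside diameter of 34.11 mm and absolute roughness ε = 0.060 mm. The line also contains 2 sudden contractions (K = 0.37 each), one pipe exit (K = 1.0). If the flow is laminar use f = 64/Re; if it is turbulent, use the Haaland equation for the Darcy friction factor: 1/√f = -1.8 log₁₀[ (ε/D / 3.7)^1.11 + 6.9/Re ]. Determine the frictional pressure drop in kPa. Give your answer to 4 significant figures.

ΔP ≈ 162.9 kPa

Reynolds number Re = ρVD/μ = 895.8 · 5.623 · 0.03411 / 0.154 = 1112.
Re < 2300 → laminar flow, so f = 64/Re = 64/1112 = 0.05755 (the turbulent correlation is not needed).
Total minor-loss coefficient ΣK = 2·0.37 + 1·1 = 1.74.
ΔP = [f·L/D + ΣK]·(ρV²/2) = [0.05755·5.787/0.03411 + 1.74]·(895.8·5.623²/2) = [9.764 + 1.74]·1.416e+04 = 1.629e+05 Pa.
ΔP = 1.629e+05 Pa = 162.9 kPa.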